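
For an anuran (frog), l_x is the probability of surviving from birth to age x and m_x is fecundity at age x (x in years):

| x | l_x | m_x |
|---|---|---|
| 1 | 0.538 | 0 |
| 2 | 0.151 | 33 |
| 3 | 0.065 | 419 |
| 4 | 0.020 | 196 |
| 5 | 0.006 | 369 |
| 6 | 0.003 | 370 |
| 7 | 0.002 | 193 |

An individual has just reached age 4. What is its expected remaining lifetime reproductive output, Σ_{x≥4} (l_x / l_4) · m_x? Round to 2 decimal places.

381.50

l_4 = 0.020. Conditional survival from age 4 to x is l_x / l_4.
  x=4: (0.020/0.020) × 196 = 196.0000
  x=5: (0.006/0.020) × 369 = 110.7000
  x=6: (0.003/0.020) × 370 = 55.5000
  x=7: (0.002/0.020) × 193 = 19.3000
Sum = 196.0000 + 110.7000 + 55.5000 + 19.3000 = 381.5000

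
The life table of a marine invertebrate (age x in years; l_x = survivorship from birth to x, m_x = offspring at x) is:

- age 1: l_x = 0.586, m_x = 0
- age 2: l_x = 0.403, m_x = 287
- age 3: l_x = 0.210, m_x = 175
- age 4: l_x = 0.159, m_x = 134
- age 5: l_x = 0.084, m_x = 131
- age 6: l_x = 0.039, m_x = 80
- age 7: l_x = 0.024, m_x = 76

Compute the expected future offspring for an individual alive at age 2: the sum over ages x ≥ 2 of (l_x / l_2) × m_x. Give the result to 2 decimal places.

470.63

l_2 = 0.403. Conditional survival from age 2 to x is l_x / l_2.
  x=2: (0.403/0.403) × 287 = 287.0000
  x=3: (0.210/0.403) × 175 = 91.1911
  x=4: (0.159/0.403) × 134 = 52.8685
  x=5: (0.084/0.403) × 131 = 27.3052
  x=6: (0.039/0.403) × 80 = 7.7419
  x=7: (0.024/0.403) × 76 = 4.5261
Sum = 287.0000 + 91.1911 + 52.8685 + 27.3052 + 7.7419 + 4.5261 = 470.6328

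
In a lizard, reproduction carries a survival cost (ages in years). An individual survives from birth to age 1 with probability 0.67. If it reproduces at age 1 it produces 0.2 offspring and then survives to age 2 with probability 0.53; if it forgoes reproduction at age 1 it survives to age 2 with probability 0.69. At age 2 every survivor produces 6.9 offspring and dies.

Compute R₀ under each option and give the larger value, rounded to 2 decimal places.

3.19

breed at age 1: R₀ = 0.67 × (0.2 + 0.53 × 6.9) = 0.67 × 3.8570 = 2.5842
delay to age 2: R₀ = 0.67 × (0.69 × 6.9) = 0.67 × 4.7610 = 3.1899
Higher: delay to age 2 (3.1899).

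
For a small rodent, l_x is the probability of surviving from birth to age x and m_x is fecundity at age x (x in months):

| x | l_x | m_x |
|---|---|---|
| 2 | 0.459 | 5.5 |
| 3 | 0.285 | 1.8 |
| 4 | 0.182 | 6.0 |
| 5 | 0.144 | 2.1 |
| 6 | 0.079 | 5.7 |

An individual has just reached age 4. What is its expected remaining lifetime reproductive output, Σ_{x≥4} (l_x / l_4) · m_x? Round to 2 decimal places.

l_4 = 0.182. Conditional survival from age 4 to x is l_x / l_4.
  x=4: (0.182/0.182) × 6.0 = 6.0000
  x=5: (0.144/0.182) × 2.1 = 1.6615
  x=6: (0.079/0.182) × 5.7 = 2.4742
Sum = 6.0000 + 1.6615 + 2.4742 = 10.1357

10.14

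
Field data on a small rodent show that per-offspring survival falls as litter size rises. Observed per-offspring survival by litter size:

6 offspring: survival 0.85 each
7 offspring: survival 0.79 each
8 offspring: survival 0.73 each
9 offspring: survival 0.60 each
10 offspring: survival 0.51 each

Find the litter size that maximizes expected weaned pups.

Expected weaned pups = c × s(c):
  c=6: 6 × 0.85 = 5.100
  c=7: 7 × 0.79 = 5.530
  c=8: 8 × 0.73 = 5.840
  c=9: 9 × 0.60 = 5.400
  c=10: 10 × 0.51 = 5.100
Maximum at c = 8 (5.840 weaned pups).

8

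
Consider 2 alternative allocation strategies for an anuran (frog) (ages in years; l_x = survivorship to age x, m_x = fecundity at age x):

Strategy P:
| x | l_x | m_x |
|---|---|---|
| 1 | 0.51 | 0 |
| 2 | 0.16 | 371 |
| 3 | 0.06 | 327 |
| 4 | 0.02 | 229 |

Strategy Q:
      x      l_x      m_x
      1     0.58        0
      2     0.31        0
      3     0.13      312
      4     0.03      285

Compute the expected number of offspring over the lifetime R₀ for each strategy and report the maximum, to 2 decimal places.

Strategy P: R₀ = 0.51×0 + 0.16×371 + 0.06×327 + 0.02×229 = 83.5600
Strategy Q: R₀ = 0.58×0 + 0.31×0 + 0.13×312 + 0.03×285 = 49.1100
Highest R₀: strategy P with 83.5600.

83.56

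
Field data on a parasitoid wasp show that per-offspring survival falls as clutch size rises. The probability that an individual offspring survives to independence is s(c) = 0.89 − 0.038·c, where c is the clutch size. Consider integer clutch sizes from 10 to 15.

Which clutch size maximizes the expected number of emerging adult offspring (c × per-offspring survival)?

Expected emerging adult offspring = c × s(c):
  c=10: 10 × 0.510 = 5.100
  c=11: 11 × 0.472 = 5.192
  c=12: 12 × 0.434 = 5.208
  c=13: 13 × 0.396 = 5.148
  c=14: 14 × 0.358 = 5.012
  c=15: 15 × 0.320 = 4.800
Maximum at c = 12 (5.208 emerging adult offspring).

12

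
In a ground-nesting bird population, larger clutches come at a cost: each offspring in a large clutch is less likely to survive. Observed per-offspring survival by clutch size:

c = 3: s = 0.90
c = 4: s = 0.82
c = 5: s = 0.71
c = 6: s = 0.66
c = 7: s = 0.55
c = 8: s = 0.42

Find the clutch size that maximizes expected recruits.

6

Expected recruits = c × s(c):
  c=3: 3 × 0.90 = 2.700
  c=4: 4 × 0.82 = 3.280
  c=5: 5 × 0.71 = 3.550
  c=6: 6 × 0.66 = 3.960
  c=7: 7 × 0.55 = 3.850
  c=8: 8 × 0.42 = 3.360
Maximum at c = 6 (3.960 recruits).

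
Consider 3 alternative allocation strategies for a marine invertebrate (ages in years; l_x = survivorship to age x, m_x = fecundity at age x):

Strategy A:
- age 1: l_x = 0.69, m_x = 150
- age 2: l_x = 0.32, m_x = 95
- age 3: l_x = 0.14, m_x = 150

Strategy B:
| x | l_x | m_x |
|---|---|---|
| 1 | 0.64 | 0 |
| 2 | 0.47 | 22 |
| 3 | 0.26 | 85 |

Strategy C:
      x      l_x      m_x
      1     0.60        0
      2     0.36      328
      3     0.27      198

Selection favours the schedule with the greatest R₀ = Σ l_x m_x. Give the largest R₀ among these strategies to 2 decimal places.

171.54

Strategy A: R₀ = 0.69×150 + 0.32×95 + 0.14×150 = 154.9000
Strategy B: R₀ = 0.64×0 + 0.47×22 + 0.26×85 = 32.4400
Strategy C: R₀ = 0.60×0 + 0.36×328 + 0.27×198 = 171.5400
Highest R₀: strategy C with 171.5400.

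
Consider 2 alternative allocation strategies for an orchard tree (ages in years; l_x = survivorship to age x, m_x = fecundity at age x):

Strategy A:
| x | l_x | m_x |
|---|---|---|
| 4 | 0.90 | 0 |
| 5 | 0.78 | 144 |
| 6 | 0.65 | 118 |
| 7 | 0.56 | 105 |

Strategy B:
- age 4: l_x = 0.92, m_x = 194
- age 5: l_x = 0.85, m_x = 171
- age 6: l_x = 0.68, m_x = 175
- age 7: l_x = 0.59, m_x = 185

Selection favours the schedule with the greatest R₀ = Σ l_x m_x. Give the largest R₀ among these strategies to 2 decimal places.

Strategy A: R₀ = 0.90×0 + 0.78×144 + 0.65×118 + 0.56×105 = 247.8200
Strategy B: R₀ = 0.92×194 + 0.85×171 + 0.68×175 + 0.59×185 = 551.9800
Highest R₀: strategy B with 551.9800.

551.98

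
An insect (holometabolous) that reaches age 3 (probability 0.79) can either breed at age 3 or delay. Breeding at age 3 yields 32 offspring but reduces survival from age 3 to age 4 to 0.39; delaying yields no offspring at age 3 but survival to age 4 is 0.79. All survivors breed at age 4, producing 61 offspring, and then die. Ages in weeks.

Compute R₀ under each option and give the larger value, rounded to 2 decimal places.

44.07

breed at age 3: R₀ = 0.79 × (32 + 0.39 × 61) = 0.79 × 55.7900 = 44.0741
delay to age 4: R₀ = 0.79 × (0.79 × 61) = 0.79 × 48.1900 = 38.0701
Higher: breed at age 3 (44.0741).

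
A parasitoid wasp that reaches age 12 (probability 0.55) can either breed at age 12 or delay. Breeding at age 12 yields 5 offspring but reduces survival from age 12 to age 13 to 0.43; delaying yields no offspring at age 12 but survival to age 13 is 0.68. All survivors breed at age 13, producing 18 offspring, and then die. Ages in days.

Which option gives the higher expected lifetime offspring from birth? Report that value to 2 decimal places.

breed at age 12: R₀ = 0.55 × (5 + 0.43 × 18) = 0.55 × 12.7400 = 7.0070
delay to age 13: R₀ = 0.55 × (0.68 × 18) = 0.55 × 12.2400 = 6.7320
Higher: breed at age 12 (7.0070).

7.01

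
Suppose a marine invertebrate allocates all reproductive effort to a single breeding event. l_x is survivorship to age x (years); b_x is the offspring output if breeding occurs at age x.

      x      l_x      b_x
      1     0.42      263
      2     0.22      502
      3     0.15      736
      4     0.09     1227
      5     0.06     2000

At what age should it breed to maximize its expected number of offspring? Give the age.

5

Expected offspring if breeding at age x = l_x × b_x:
  age 1: 0.42 × 263 = 110.460
  age 2: 0.22 × 502 = 110.440
  age 3: 0.15 × 736 = 110.400
  age 4: 0.09 × 1227 = 110.430
  age 5: 0.06 × 2000 = 120.000
Maximum at age 5 (120.000).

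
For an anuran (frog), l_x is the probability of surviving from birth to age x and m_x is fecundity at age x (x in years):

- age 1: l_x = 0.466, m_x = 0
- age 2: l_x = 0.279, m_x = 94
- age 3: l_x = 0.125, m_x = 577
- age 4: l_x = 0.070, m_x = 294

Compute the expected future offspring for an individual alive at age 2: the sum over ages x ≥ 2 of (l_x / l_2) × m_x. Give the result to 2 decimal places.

426.28

l_2 = 0.279. Conditional survival from age 2 to x is l_x / l_2.
  x=2: (0.279/0.279) × 94 = 94.0000
  x=3: (0.125/0.279) × 577 = 258.5125
  x=4: (0.070/0.279) × 294 = 73.7634
Sum = 94.0000 + 258.5125 + 73.7634 = 426.2760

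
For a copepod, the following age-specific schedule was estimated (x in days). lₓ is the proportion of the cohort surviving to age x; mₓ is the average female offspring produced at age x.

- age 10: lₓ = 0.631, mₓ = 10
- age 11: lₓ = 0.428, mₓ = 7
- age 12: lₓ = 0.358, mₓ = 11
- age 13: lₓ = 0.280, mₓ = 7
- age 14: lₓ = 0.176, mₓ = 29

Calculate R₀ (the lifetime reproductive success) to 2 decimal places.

20.31

R₀ = Σ lₓ mₓ:
  age 10: 0.631 × 10 = 6.3100
  age 11: 0.428 × 7 = 2.9960
  age 12: 0.358 × 11 = 3.9380
  age 13: 0.280 × 7 = 1.9600
  age 14: 0.176 × 29 = 5.1040
R₀ = 6.3100 + 2.9960 + 3.9380 + 1.9600 + 5.1040 = 20.3080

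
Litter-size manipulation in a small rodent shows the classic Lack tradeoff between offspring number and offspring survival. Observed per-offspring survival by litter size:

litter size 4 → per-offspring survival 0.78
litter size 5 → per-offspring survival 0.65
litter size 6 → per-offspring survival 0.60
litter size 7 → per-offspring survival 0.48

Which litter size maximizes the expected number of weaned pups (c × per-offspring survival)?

Expected weaned pups = c × s(c):
  c=4: 4 × 0.78 = 3.120
  c=5: 5 × 0.65 = 3.250
  c=6: 6 × 0.60 = 3.600
  c=7: 7 × 0.48 = 3.360
Maximum at c = 6 (3.600 weaned pups).

6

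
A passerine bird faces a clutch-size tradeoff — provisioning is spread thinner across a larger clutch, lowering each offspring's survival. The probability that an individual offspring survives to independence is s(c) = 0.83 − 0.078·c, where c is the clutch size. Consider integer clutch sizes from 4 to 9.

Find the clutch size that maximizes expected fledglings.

5

Expected fledglings = c × s(c):
  c=4: 4 × 0.518 = 2.072
  c=5: 5 × 0.440 = 2.200
  c=6: 6 × 0.362 = 2.172
  c=7: 7 × 0.284 = 1.988
  c=8: 8 × 0.206 = 1.648
  c=9: 9 × 0.128 = 1.152
Maximum at c = 5 (2.200 fledglings).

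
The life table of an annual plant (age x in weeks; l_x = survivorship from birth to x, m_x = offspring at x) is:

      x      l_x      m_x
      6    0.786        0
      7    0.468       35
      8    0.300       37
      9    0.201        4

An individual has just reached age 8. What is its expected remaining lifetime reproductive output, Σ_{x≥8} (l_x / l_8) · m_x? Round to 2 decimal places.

39.68

l_8 = 0.300. Conditional survival from age 8 to x is l_x / l_8.
  x=8: (0.300/0.300) × 37 = 37.0000
  x=9: (0.201/0.300) × 4 = 2.6800
Sum = 37.0000 + 2.6800 = 39.6800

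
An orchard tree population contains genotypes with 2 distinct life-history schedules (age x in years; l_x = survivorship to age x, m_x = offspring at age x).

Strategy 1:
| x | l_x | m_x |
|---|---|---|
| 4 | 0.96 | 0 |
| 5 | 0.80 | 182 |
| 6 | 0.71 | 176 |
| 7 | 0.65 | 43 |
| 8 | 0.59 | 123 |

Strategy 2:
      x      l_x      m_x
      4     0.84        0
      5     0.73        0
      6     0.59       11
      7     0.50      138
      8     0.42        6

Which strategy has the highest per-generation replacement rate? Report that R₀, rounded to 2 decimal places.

Strategy 1: R₀ = 0.96×0 + 0.80×182 + 0.71×176 + 0.65×43 + 0.59×123 = 371.0800
Strategy 2: R₀ = 0.84×0 + 0.73×0 + 0.59×11 + 0.50×138 + 0.42×6 = 78.0100
Highest R₀: strategy 1 with 371.0800.

371.08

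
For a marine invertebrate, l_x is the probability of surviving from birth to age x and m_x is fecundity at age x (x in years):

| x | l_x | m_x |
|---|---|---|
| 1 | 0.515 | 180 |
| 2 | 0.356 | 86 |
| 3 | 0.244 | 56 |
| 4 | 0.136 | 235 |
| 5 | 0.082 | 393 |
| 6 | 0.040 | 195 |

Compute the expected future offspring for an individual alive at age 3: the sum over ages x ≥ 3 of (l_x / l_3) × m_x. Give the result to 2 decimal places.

351.02

l_3 = 0.244. Conditional survival from age 3 to x is l_x / l_3.
  x=3: (0.244/0.244) × 56 = 56.0000
  x=4: (0.136/0.244) × 235 = 130.9836
  x=5: (0.082/0.244) × 393 = 132.0738
  x=6: (0.040/0.244) × 195 = 31.9672
Sum = 56.0000 + 130.9836 + 132.0738 + 31.9672 = 351.0246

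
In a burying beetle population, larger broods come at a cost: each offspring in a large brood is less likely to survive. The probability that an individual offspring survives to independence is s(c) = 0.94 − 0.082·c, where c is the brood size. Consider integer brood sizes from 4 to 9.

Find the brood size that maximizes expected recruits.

6

Expected recruits = c × s(c):
  c=4: 4 × 0.612 = 2.448
  c=5: 5 × 0.530 = 2.650
  c=6: 6 × 0.448 = 2.688
  c=7: 7 × 0.366 = 2.562
  c=8: 8 × 0.284 = 2.272
  c=9: 9 × 0.202 = 1.818
Maximum at c = 6 (2.688 recruits).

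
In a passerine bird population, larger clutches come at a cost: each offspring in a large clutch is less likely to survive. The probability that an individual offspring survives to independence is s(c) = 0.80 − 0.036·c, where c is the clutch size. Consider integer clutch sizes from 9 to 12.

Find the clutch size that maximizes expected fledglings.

Expected fledglings = c × s(c):
  c=9: 9 × 0.476 = 4.284
  c=10: 10 × 0.440 = 4.400
  c=11: 11 × 0.404 = 4.444
  c=12: 12 × 0.368 = 4.416
Maximum at c = 11 (4.444 fledglings).

11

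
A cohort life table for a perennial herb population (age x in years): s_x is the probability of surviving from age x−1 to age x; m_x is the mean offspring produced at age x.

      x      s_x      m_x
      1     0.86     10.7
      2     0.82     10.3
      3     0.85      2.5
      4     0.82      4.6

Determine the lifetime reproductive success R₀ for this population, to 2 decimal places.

20.23

Survivorship from birth: l_x = s_1·s_2·…·s_x.
  l_1 = 0.86000
  l_2 = 0.70520
  l_3 = 0.59942
  l_4 = 0.49152
R₀ = Σ l_x m_x:
  age 1: 0.86000 × 10.7 = 9.2020
  age 2: 0.70520 × 10.3 = 7.2636
  age 3: 0.59942 × 2.5 = 1.4985
  age 4: 0.49152 × 4.6 = 2.2610
R₀ = 9.2020 + 7.2636 + 1.4985 + 2.2610 = 20.2251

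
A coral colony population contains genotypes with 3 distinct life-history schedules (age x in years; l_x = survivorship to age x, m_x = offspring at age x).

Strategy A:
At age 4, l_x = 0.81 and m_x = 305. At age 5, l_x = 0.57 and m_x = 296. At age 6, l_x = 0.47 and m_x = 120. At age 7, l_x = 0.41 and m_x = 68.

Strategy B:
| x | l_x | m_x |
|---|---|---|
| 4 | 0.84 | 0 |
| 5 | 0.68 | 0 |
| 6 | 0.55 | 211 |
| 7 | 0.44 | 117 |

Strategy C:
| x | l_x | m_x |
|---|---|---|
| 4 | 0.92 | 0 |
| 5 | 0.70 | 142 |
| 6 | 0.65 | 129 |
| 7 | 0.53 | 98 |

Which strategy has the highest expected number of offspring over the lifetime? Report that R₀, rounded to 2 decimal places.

Strategy A: R₀ = 0.81×305 + 0.57×296 + 0.47×120 + 0.41×68 = 500.0500
Strategy B: R₀ = 0.84×0 + 0.68×0 + 0.55×211 + 0.44×117 = 167.5300
Strategy C: R₀ = 0.92×0 + 0.70×142 + 0.65×129 + 0.53×98 = 235.1900
Highest R₀: strategy A with 500.0500.

500.05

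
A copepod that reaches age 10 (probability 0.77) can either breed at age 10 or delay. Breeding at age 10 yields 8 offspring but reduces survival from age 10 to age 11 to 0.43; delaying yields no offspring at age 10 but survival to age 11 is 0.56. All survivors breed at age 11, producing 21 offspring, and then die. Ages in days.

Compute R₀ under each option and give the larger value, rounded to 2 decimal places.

breed at age 10: R₀ = 0.77 × (8 + 0.43 × 21) = 0.77 × 17.0300 = 13.1131
delay to age 11: R₀ = 0.77 × (0.56 × 21) = 0.77 × 11.7600 = 9.0552
Higher: breed at age 10 (13.1131).

13.11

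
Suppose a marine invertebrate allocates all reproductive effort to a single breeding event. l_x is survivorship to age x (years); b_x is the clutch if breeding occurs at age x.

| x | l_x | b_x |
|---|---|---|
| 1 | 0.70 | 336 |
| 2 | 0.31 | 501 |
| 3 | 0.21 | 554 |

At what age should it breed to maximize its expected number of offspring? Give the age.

Expected offspring if breeding at age x = l_x × b_x:
  age 1: 0.70 × 336 = 235.200
  age 2: 0.31 × 501 = 155.310
  age 3: 0.21 × 554 = 116.340
Maximum at age 1 (235.200).

1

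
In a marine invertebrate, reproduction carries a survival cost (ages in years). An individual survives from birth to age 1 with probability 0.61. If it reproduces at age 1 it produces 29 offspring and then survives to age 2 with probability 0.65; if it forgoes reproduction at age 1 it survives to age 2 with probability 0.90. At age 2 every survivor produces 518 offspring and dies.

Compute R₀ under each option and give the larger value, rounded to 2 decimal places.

breed at age 1: R₀ = 0.61 × (29 + 0.65 × 518) = 0.61 × 365.7000 = 223.0770
delay to age 2: R₀ = 0.61 × (0.90 × 518) = 0.61 × 466.2000 = 284.3820
Higher: delay to age 2 (284.3820).

284.38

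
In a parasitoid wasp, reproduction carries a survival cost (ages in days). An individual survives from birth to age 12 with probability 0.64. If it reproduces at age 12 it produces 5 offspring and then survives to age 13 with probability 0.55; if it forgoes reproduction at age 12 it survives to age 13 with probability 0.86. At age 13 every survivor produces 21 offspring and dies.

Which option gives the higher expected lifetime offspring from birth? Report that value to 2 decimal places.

breed at age 12: R₀ = 0.64 × (5 + 0.55 × 21) = 0.64 × 16.5500 = 10.5920
delay to age 13: R₀ = 0.64 × (0.86 × 21) = 0.64 × 18.0600 = 11.5584
Higher: delay to age 13 (11.5584).

11.56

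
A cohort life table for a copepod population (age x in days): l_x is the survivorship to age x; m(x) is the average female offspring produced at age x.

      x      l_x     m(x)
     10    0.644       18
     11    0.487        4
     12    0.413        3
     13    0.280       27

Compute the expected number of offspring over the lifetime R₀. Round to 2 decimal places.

R₀ = Σ l_x m(x):
  age 10: 0.644 × 18 = 11.5920
  age 11: 0.487 × 4 = 1.9480
  age 12: 0.413 × 3 = 1.2390
  age 13: 0.280 × 27 = 7.5600
R₀ = 11.5920 + 1.9480 + 1.2390 + 7.5600 = 22.3390

22.34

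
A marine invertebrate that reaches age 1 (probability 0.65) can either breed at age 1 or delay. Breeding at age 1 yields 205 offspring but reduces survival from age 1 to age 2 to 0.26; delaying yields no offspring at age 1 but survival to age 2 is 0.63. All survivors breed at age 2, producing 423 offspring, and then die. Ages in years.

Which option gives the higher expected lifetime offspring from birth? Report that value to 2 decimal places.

204.74

breed at age 1: R₀ = 0.65 × (205 + 0.26 × 423) = 0.65 × 314.9800 = 204.7370
delay to age 2: R₀ = 0.65 × (0.63 × 423) = 0.65 × 266.4900 = 173.2185
Higher: breed at age 1 (204.7370).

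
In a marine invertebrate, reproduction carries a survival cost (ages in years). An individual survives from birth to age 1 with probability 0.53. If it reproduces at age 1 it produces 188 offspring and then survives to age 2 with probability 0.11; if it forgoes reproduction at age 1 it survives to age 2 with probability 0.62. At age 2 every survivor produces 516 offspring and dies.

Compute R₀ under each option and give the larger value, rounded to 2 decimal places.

breed at age 1: R₀ = 0.53 × (188 + 0.11 × 516) = 0.53 × 244.7600 = 129.7228
delay to age 2: R₀ = 0.53 × (0.62 × 516) = 0.53 × 319.9200 = 169.5576
Higher: delay to age 2 (169.5576).

169.56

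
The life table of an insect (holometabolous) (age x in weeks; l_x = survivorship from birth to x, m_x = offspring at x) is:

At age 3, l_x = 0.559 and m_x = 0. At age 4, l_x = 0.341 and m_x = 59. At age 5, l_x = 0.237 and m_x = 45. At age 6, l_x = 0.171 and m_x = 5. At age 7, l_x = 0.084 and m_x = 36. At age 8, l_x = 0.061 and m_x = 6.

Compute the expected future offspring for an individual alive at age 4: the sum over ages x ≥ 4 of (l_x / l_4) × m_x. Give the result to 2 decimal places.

l_4 = 0.341. Conditional survival from age 4 to x is l_x / l_4.
  x=4: (0.341/0.341) × 59 = 59.0000
  x=5: (0.237/0.341) × 45 = 31.2757
  x=6: (0.171/0.341) × 5 = 2.5073
  x=7: (0.084/0.341) × 36 = 8.8680
  x=8: (0.061/0.341) × 6 = 1.0733
Sum = 59.0000 + 31.2757 + 2.5073 + 8.8680 + 1.0733 = 102.7243

102.72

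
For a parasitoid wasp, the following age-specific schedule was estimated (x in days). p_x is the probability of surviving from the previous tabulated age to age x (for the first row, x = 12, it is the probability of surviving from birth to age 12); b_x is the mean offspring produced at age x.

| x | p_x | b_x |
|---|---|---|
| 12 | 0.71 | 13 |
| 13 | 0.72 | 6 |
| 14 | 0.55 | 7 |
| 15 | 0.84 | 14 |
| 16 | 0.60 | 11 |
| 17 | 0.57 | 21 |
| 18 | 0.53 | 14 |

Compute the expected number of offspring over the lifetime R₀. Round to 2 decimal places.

21.43

Survivorship from birth: l_x = p_12·p_13·…·p_x.
  l_12 = 0.71000
  l_13 = 0.51120
  l_14 = 0.28116
  l_15 = 0.23617
  l_16 = 0.14170
  l_17 = 0.08077
  l_18 = 0.04281
R₀ = Σ l_x b_x:
  age 12: 0.71000 × 13 = 9.2300
  age 13: 0.51120 × 6 = 3.0672
  age 14: 0.28116 × 7 = 1.9681
  age 15: 0.23617 × 14 = 3.3064
  age 16: 0.14170 × 11 = 1.5587
  age 17: 0.08077 × 21 = 1.6962
  age 18: 0.04281 × 14 = 0.5993
R₀ = 9.2300 + 3.0672 + 1.9681 + 3.3064 + 1.5587 + 1.6962 + 0.5993 = 21.4259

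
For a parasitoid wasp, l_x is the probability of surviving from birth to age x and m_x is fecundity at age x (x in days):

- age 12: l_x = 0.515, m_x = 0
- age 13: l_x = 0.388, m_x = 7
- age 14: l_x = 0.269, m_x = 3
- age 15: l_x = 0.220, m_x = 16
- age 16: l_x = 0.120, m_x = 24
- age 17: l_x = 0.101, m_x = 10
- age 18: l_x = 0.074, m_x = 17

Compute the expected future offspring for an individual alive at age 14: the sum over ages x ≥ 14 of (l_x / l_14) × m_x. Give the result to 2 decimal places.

35.22

l_14 = 0.269. Conditional survival from age 14 to x is l_x / l_14.
  x=14: (0.269/0.269) × 3 = 3.0000
  x=15: (0.220/0.269) × 16 = 13.0855
  x=16: (0.120/0.269) × 24 = 10.7063
  x=17: (0.101/0.269) × 10 = 3.7546
  x=18: (0.074/0.269) × 17 = 4.6766
Sum = 3.0000 + 13.0855 + 10.7063 + 3.7546 + 4.6766 = 35.2230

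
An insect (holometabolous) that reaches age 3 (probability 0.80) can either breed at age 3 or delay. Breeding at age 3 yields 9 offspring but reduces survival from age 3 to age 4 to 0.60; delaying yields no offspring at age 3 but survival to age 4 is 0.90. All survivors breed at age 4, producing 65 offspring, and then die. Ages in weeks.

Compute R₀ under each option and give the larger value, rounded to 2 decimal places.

46.80

breed at age 3: R₀ = 0.80 × (9 + 0.60 × 65) = 0.80 × 48.0000 = 38.4000
delay to age 4: R₀ = 0.80 × (0.90 × 65) = 0.80 × 58.5000 = 46.8000
Higher: delay to age 4 (46.8000).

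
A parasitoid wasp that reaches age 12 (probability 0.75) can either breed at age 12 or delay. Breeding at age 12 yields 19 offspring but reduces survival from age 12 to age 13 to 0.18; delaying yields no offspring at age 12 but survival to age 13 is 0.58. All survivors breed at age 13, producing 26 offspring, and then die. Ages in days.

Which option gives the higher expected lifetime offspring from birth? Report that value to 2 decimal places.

17.76

breed at age 12: R₀ = 0.75 × (19 + 0.18 × 26) = 0.75 × 23.6800 = 17.7600
delay to age 13: R₀ = 0.75 × (0.58 × 26) = 0.75 × 15.0800 = 11.3100
Higher: breed at age 12 (17.7600).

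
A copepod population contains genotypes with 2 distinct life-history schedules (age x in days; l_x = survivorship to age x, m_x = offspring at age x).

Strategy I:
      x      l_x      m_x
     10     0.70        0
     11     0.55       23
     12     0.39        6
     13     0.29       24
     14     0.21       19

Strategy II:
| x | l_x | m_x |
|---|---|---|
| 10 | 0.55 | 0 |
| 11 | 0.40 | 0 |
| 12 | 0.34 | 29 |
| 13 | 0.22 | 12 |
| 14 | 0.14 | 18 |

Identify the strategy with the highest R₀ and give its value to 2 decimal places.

Strategy I: R₀ = 0.70×0 + 0.55×23 + 0.39×6 + 0.29×24 + 0.21×19 = 25.9400
Strategy II: R₀ = 0.55×0 + 0.40×0 + 0.34×29 + 0.22×12 + 0.14×18 = 15.0200
Highest R₀: strategy I with 25.9400.

25.94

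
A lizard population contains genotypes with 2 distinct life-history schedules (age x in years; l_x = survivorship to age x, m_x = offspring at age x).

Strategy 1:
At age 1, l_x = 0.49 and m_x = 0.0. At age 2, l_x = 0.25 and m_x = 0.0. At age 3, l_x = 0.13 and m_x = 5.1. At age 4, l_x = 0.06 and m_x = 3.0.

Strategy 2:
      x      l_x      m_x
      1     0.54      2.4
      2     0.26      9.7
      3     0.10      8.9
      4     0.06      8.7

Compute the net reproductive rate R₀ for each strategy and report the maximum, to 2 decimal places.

5.23

Strategy 1: R₀ = 0.49×0.0 + 0.25×0.0 + 0.13×5.1 + 0.06×3.0 = 0.8430
Strategy 2: R₀ = 0.54×2.4 + 0.26×9.7 + 0.10×8.9 + 0.06×8.7 = 5.2300
Highest R₀: strategy 2 with 5.2300.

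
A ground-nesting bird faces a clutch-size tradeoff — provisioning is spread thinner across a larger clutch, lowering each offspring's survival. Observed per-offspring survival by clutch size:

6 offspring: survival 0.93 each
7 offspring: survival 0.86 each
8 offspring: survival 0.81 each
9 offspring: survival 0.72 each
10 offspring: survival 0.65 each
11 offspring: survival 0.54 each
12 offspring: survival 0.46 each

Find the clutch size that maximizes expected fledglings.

10

Expected fledglings = c × s(c):
  c=6: 6 × 0.93 = 5.580
  c=7: 7 × 0.86 = 6.020
  c=8: 8 × 0.81 = 6.480
  c=9: 9 × 0.72 = 6.480
  c=10: 10 × 0.65 = 6.500
  c=11: 11 × 0.54 = 5.940
  c=12: 12 × 0.46 = 5.520
Maximum at c = 10 (6.500 fledglings).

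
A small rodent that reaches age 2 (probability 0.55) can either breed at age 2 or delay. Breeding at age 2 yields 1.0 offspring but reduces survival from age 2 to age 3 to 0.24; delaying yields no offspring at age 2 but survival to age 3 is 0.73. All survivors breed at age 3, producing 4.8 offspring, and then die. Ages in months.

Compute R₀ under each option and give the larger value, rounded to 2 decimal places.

breed at age 2: R₀ = 0.55 × (1.0 + 0.24 × 4.8) = 0.55 × 2.1520 = 1.1836
delay to age 3: R₀ = 0.55 × (0.73 × 4.8) = 0.55 × 3.5040 = 1.9272
Higher: delay to age 3 (1.9272).

1.93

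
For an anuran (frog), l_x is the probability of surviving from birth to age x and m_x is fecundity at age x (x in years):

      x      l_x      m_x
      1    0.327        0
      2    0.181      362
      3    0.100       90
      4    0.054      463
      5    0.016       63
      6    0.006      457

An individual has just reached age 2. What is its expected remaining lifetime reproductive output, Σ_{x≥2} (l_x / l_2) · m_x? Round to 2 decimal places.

570.57

l_2 = 0.181. Conditional survival from age 2 to x is l_x / l_2.
  x=2: (0.181/0.181) × 362 = 362.0000
  x=3: (0.100/0.181) × 90 = 49.7238
  x=4: (0.054/0.181) × 463 = 138.1326
  x=5: (0.016/0.181) × 63 = 5.5691
  x=6: (0.006/0.181) × 457 = 15.1492
Sum = 362.0000 + 49.7238 + 138.1326 + 5.5691 + 15.1492 = 570.5746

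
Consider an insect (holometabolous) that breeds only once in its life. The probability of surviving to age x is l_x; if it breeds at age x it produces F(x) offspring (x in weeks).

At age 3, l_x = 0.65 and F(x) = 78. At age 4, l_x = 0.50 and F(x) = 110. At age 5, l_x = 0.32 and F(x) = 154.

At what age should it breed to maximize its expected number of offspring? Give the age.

4

Expected offspring if breeding at age x = l_x × F(x):
  age 3: 0.65 × 78 = 50.700
  age 4: 0.50 × 110 = 55.000
  age 5: 0.32 × 154 = 49.280
Maximum at age 4 (55.000).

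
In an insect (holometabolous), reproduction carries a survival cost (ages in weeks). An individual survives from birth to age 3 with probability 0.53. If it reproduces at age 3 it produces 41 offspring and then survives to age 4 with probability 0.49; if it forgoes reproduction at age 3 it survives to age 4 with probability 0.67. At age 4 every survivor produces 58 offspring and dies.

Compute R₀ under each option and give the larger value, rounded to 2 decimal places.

36.79

breed at age 3: R₀ = 0.53 × (41 + 0.49 × 58) = 0.53 × 69.4200 = 36.7926
delay to age 4: R₀ = 0.53 × (0.67 × 58) = 0.53 × 38.8600 = 20.5958
Higher: breed at age 3 (36.7926).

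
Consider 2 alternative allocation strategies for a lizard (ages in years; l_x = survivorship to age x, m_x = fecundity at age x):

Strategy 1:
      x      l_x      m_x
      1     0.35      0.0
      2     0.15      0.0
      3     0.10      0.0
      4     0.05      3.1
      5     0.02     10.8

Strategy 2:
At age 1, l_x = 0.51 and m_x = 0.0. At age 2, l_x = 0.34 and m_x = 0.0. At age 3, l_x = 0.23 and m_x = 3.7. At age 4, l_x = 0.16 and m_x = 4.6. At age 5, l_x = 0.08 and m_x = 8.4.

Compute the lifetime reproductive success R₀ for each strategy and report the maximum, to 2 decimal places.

Strategy 1: R₀ = 0.35×0.0 + 0.15×0.0 + 0.10×0.0 + 0.05×3.1 + 0.02×10.8 = 0.3710
Strategy 2: R₀ = 0.51×0.0 + 0.34×0.0 + 0.23×3.7 + 0.16×4.6 + 0.08×8.4 = 2.2590
Highest R₀: strategy 2 with 2.2590.

2.26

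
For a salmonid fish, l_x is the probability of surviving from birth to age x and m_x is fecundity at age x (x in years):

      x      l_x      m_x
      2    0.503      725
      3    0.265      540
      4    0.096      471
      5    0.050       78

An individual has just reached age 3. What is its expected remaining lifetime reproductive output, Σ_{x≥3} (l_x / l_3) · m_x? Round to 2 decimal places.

725.34

l_3 = 0.265. Conditional survival from age 3 to x is l_x / l_3.
  x=3: (0.265/0.265) × 540 = 540.0000
  x=4: (0.096/0.265) × 471 = 170.6264
  x=5: (0.050/0.265) × 78 = 14.7170
Sum = 540.0000 + 170.6264 + 14.7170 = 725.3434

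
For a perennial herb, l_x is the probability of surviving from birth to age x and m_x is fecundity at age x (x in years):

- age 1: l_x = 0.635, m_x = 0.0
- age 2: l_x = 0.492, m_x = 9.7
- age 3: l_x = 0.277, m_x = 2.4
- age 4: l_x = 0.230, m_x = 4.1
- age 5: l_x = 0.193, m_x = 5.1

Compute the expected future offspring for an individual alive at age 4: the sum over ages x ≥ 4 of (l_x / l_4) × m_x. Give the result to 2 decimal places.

l_4 = 0.230. Conditional survival from age 4 to x is l_x / l_4.
  x=4: (0.230/0.230) × 4.1 = 4.1000
  x=5: (0.193/0.230) × 5.1 = 4.2796
Sum = 4.1000 + 4.2796 = 8.3796

8.38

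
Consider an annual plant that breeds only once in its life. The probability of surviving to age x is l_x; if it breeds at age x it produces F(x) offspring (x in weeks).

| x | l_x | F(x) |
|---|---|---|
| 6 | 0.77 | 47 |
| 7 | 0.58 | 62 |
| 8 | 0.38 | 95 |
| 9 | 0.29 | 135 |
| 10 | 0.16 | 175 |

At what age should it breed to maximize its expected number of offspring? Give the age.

Expected offspring if breeding at age x = l_x × F(x):
  age 6: 0.77 × 47 = 36.190
  age 7: 0.58 × 62 = 35.960
  age 8: 0.38 × 95 = 36.100
  age 9: 0.29 × 135 = 39.150
  age 10: 0.16 × 175 = 28.000
Maximum at age 9 (39.150).

9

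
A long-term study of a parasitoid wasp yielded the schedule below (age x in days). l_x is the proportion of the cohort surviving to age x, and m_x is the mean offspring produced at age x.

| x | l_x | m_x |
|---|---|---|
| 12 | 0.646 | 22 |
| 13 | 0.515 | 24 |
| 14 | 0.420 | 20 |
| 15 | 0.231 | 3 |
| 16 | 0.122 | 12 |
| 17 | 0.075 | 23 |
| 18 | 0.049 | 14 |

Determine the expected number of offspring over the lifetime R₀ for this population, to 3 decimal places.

39.540

R₀ = Σ l_x m_x:
  age 12: 0.646 × 22 = 14.2120
  age 13: 0.515 × 24 = 12.3600
  age 14: 0.420 × 20 = 8.4000
  age 15: 0.231 × 3 = 0.6930
  age 16: 0.122 × 12 = 1.4640
  age 17: 0.075 × 23 = 1.7250
  age 18: 0.049 × 14 = 0.6860
R₀ = 14.2120 + 12.3600 + 8.4000 + 0.6930 + 1.4640 + 1.7250 + 0.6860 = 39.5400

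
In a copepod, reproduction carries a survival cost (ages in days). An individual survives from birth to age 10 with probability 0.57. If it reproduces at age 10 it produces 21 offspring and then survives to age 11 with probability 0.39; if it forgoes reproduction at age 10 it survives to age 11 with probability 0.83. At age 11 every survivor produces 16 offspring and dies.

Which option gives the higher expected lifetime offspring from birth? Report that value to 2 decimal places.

breed at age 10: R₀ = 0.57 × (21 + 0.39 × 16) = 0.57 × 27.2400 = 15.5268
delay to age 11: R₀ = 0.57 × (0.83 × 16) = 0.57 × 13.2800 = 7.5696
Higher: breed at age 10 (15.5268).

15.53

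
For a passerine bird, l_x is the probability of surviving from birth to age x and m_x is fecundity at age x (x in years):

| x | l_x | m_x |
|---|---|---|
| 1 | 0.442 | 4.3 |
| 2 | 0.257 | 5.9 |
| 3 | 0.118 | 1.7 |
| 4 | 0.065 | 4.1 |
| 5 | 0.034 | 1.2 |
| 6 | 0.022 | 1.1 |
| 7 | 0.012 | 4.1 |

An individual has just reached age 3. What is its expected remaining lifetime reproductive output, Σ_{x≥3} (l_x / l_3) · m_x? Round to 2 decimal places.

l_3 = 0.118. Conditional survival from age 3 to x is l_x / l_3.
  x=3: (0.118/0.118) × 1.7 = 1.7000
  x=4: (0.065/0.118) × 4.1 = 2.2585
  x=5: (0.034/0.118) × 1.2 = 0.3458
  x=6: (0.022/0.118) × 1.1 = 0.2051
  x=7: (0.012/0.118) × 4.1 = 0.4169
Sum = 1.7000 + 2.2585 + 0.3458 + 0.2051 + 0.4169 = 4.9263

4.93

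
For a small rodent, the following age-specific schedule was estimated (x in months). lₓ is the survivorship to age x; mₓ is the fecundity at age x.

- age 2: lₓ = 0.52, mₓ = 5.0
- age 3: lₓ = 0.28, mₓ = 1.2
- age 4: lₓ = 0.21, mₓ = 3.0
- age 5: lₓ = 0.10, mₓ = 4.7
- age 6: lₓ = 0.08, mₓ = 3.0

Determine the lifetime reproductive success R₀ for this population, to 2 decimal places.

4.28

R₀ = Σ lₓ mₓ:
  age 2: 0.52 × 5.0 = 2.6000
  age 3: 0.28 × 1.2 = 0.3360
  age 4: 0.21 × 3.0 = 0.6300
  age 5: 0.10 × 4.7 = 0.4700
  age 6: 0.08 × 3.0 = 0.2400
R₀ = 2.6000 + 0.3360 + 0.6300 + 0.4700 + 0.2400 = 4.2760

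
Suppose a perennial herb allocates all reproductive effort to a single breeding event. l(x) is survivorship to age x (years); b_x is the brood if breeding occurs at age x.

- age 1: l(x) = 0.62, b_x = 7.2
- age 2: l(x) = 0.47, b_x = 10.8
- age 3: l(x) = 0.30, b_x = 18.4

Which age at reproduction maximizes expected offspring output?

3

Expected offspring if breeding at age x = l(x) × b_x:
  age 1: 0.62 × 7.2 = 4.464
  age 2: 0.47 × 10.8 = 5.076
  age 3: 0.30 × 18.4 = 5.520
Maximum at age 3 (5.520).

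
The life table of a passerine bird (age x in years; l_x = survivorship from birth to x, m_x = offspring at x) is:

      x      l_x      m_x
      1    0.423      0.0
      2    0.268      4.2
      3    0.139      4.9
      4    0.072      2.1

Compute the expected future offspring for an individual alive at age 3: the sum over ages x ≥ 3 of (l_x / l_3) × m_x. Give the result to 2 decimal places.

5.99

l_3 = 0.139. Conditional survival from age 3 to x is l_x / l_3.
  x=3: (0.139/0.139) × 4.9 = 4.9000
  x=4: (0.072/0.139) × 2.1 = 1.0878
Sum = 4.9000 + 1.0878 = 5.9878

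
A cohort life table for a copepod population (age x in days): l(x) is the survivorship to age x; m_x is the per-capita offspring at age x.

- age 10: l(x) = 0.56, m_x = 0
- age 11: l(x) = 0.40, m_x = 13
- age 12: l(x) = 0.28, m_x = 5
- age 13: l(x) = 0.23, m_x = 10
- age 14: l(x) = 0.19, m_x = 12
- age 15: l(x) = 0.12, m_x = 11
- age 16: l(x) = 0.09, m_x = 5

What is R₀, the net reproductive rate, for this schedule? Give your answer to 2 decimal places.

R₀ = Σ l(x) m_x:
  age 10: 0.56 × 0 = 0.0000
  age 11: 0.40 × 13 = 5.2000
  age 12: 0.28 × 5 = 1.4000
  age 13: 0.23 × 10 = 2.3000
  age 14: 0.19 × 12 = 2.2800
  age 15: 0.12 × 11 = 1.3200
  age 16: 0.09 × 5 = 0.4500
R₀ = 0.0000 + 5.2000 + 1.4000 + 2.3000 + 2.2800 + 1.3200 + 0.4500 = 12.9500

12.95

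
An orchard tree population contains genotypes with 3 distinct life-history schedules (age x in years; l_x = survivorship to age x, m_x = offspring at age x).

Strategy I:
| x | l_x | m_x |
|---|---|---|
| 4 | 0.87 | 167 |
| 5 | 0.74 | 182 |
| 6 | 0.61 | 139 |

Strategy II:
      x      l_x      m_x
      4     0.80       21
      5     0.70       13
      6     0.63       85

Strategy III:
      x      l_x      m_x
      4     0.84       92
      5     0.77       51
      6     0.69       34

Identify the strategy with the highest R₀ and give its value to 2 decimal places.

Strategy I: R₀ = 0.87×167 + 0.74×182 + 0.61×139 = 364.7600
Strategy II: R₀ = 0.80×21 + 0.70×13 + 0.63×85 = 79.4500
Strategy III: R₀ = 0.84×92 + 0.77×51 + 0.69×34 = 140.0100
Highest R₀: strategy I with 364.7600.

364.76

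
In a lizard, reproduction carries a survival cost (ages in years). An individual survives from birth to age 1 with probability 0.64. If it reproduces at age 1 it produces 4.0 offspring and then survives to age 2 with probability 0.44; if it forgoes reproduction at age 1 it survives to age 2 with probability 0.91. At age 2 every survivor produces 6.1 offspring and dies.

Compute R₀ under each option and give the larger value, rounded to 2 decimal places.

breed at age 1: R₀ = 0.64 × (4.0 + 0.44 × 6.1) = 0.64 × 6.6840 = 4.2778
delay to age 2: R₀ = 0.64 × (0.91 × 6.1) = 0.64 × 5.5510 = 3.5526
Higher: breed at age 1 (4.2778).

4.28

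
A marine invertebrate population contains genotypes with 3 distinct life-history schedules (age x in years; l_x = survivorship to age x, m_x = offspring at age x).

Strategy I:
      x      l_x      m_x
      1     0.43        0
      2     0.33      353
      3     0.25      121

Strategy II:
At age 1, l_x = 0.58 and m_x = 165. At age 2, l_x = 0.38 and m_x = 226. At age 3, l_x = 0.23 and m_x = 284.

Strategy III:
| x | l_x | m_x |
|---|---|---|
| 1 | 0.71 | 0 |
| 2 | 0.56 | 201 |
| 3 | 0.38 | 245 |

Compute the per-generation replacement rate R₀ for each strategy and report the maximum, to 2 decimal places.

Strategy I: R₀ = 0.43×0 + 0.33×353 + 0.25×121 = 146.7400
Strategy II: R₀ = 0.58×165 + 0.38×226 + 0.23×284 = 246.9000
Strategy III: R₀ = 0.71×0 + 0.56×201 + 0.38×245 = 205.6600
Highest R₀: strategy II with 246.9000.

246.90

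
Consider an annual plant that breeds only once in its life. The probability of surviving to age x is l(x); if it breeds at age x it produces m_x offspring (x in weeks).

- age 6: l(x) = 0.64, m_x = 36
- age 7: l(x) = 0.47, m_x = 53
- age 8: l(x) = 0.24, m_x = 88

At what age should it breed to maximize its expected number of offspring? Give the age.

7

Expected offspring if breeding at age x = l(x) × m_x:
  age 6: 0.64 × 36 = 23.040
  age 7: 0.47 × 53 = 24.910
  age 8: 0.24 × 88 = 21.120
Maximum at age 7 (24.910).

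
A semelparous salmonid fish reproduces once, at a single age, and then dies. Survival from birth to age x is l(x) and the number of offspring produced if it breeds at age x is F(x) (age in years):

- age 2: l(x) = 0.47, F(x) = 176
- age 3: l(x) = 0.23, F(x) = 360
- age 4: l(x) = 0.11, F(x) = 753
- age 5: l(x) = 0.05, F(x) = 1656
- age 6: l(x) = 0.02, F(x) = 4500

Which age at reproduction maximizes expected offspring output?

6

Expected offspring if breeding at age x = l(x) × F(x):
  age 2: 0.47 × 176 = 82.720
  age 3: 0.23 × 360 = 82.800
  age 4: 0.11 × 753 = 82.830
  age 5: 0.05 × 1656 = 82.800
  age 6: 0.02 × 4500 = 90.000
Maximum at age 6 (90.000).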